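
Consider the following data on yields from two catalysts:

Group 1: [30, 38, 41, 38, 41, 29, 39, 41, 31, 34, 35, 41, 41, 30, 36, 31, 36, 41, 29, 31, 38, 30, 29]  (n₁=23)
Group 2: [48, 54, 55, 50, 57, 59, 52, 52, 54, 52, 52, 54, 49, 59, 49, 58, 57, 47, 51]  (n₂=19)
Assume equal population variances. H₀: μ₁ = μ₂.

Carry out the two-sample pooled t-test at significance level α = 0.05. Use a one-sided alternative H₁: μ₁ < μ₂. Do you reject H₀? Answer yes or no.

x̄₁=35.217, s₁=4.729, n₁=23
x̄₂=53.105, s₂=3.695, n₂=19
s_p² = [22·4.729² + 18·3.695²]/40 = 18.4426
SE = √(s_p²·(1/23+1/19)) = 1.3314
t = (35.217−53.105)/1.3314 = -13.4358
df = 40
p-value (one-sided, H₁ less) = 0.00000
At α=0.05: p < α → reject H₀

reject H₀: yes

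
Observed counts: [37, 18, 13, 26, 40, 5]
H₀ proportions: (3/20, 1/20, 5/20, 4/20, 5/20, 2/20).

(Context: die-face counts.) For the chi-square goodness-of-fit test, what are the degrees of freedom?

df = k − 1 = 6 − 1 = 5

degrees of freedom = 5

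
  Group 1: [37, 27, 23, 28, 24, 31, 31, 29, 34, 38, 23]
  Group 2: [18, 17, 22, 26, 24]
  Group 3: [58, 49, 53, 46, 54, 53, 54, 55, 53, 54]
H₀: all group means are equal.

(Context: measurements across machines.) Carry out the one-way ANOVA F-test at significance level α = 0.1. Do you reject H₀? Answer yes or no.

Group means [29.55, 21.40, 52.90], grand mean 36.962
SSB = Σnᵢ(x̄ᵢ−x̄)² = 4356.134; SSW = ΣΣ(x−x̄ᵢ)² = 432.827
MSB = 4356.134/2 = 2178.0671; MSW = 432.827/23 = 18.8186
F = MSB/MSW = 115.7403
df = (2, 23)
p-value (upper-tail) = 0.00000
At α=0.1: p < α → reject H₀

reject H₀: yes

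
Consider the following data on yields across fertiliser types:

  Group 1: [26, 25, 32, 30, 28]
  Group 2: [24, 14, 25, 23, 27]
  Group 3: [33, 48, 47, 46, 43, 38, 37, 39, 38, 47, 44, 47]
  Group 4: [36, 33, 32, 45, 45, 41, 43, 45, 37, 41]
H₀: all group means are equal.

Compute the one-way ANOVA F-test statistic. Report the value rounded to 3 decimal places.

test statistic = 26.621

Group means [28.20, 22.60, 42.25, 39.80], grand mean 36.219
SSB = Σnᵢ(x̄ᵢ−x̄)² = 1813.619; SSW = ΣΣ(x−x̄ᵢ)² = 635.850
MSB = 1813.619/3 = 604.5396; MSW = 635.850/28 = 22.7089
F = MSB/MSW = 26.6212
df = (3, 28)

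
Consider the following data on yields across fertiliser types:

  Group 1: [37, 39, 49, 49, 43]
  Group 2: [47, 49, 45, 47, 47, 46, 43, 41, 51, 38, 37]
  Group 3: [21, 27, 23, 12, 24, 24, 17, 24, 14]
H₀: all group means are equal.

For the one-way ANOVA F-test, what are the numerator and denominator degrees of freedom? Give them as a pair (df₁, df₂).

k = 3 groups, N = 25 total
df = (k−1, N−k) = (3−1, 25−3) = (2, 22)

degrees of freedom = [2, 22]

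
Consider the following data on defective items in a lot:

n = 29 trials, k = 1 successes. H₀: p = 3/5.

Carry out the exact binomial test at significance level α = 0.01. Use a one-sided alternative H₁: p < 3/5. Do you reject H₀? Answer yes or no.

Exact binomial: n=29, k=1, p₀=3/5=0.6000
P(X≤1) from Σ C(n,i)·p₀^i·(1−p₀)^(n−i)
p-value (one-sided, H₁ less) = 0.00000
At α=0.01: p < α → reject H₀

reject H₀: yes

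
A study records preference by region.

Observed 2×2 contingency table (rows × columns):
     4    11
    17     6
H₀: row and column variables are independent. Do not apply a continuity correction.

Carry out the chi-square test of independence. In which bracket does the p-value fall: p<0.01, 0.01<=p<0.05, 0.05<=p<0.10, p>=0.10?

Row totals [15, 23], col totals [21, 17], n=38
χ² = (4−8.29)²/8.29 + (11−6.71)²/6.71 + (17−12.71)²/12.71 + (6−10.29)²/10.29 = 8.1973
df = 1
p-value (upper-tail) = 0.00420
→ bracket: p<0.01

p-value bracket: p<0.01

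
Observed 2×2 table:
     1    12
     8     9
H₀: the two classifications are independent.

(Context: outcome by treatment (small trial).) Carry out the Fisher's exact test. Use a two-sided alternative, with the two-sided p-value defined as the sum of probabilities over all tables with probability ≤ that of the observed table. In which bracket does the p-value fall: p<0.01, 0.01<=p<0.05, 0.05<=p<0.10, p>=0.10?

p-value bracket: 0.01<=p<0.05

Margins: r₁=13, r₂=17, c₁=9, c₂=21, n=30
p_obs = C(13,1)·C(17,8)/C(30,9); sum pmf over tables with pmf ≤ p_obs
p-value (two-sided) = 0.04168
→ bracket: 0.01<=p<0.05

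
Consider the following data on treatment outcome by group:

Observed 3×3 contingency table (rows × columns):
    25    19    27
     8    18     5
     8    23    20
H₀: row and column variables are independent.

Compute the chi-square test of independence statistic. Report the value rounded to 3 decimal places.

Row totals [71, 31, 51], col totals [41, 60, 52], n=153
χ² = (25−19.03)²/19.03 + (19−27.84)²/27.84 + (27−24.13)²/24.13 + (8−8.31)²/8.31 + (18−12.16)²/12.16 + (5−10.54)²/10.54 + (8−13.67)²/13.67 + (23−20.00)²/20.00 + (20−17.33)²/17.33 = 13.9639
df = 4

test statistic = 13.964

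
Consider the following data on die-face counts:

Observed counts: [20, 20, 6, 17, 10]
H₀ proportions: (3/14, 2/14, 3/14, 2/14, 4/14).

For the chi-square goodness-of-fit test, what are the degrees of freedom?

df = k − 1 = 5 − 1 = 4

degrees of freedom = 4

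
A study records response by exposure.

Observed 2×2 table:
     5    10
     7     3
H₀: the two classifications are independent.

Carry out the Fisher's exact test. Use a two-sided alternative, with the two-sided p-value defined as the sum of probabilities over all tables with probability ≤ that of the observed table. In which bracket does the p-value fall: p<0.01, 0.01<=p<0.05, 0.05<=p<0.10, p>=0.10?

Margins: r₁=15, r₂=10, c₁=12, c₂=13, n=25
p_obs = C(15,5)·C(10,7)/C(25,12); sum pmf over tables with pmf ≤ p_obs
p-value (two-sided) = 0.11070
→ bracket: p>=0.10

p-value bracket: p>=0.10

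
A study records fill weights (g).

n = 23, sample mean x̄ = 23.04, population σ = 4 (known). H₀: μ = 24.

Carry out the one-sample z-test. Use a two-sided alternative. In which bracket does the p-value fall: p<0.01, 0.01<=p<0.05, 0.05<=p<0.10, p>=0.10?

p-value bracket: p>=0.10

SE = σ/√n = 4/√23 = 0.8341
z = (x̄−μ₀)/SE = (23.04−24)/0.8341 = -1.1510
p-value (two-sided) = 0.24973
→ bracket: p>=0.10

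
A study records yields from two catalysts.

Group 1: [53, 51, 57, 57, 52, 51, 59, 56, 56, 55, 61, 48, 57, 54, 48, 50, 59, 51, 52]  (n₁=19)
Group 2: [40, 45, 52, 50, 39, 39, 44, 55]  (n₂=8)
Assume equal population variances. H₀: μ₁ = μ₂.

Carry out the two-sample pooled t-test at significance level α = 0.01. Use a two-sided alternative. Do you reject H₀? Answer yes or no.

reject H₀: yes

x̄₁=54.053, s₁=3.793, n₁=19
x̄₂=45.500, s₂=6.211, n₂=8
s_p² = [18·3.793² + 7·6.211²]/25 = 21.1579
SE = √(s_p²·(1/19+1/8)) = 1.9386
t = (54.053−45.500)/1.9386 = 4.4117
df = 25
p-value (two-sided) = 0.00017
At α=0.01: p < α → reject H₀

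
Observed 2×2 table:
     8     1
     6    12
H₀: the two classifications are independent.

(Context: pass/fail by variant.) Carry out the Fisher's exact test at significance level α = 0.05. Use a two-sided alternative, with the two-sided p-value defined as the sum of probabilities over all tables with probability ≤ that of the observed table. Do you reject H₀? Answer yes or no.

reject H₀: yes

Margins: r₁=9, r₂=18, c₁=14, c₂=13, n=27
p_obs = C(9,8)·C(18,6)/C(27,14); sum pmf over tables with pmf ≤ p_obs
p-value (two-sided) = 0.01275
At α=0.05: p < α → reject H₀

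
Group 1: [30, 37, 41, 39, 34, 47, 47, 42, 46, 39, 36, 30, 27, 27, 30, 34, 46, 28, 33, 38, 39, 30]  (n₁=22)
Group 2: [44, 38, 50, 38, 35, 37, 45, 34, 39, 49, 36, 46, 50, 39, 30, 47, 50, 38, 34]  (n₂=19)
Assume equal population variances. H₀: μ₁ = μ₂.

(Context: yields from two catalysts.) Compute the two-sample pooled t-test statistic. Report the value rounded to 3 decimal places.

x̄₁=36.364, s₁=6.616, n₁=22
x̄₂=41.000, s₂=6.342, n₂=19
s_p² = [21·6.616² + 18·6.342²]/39 = 42.1305
SE = √(s_p²·(1/22+1/19)) = 2.0328
t = (36.364−41.000)/2.0328 = -2.2807
df = 39

test statistic = -2.281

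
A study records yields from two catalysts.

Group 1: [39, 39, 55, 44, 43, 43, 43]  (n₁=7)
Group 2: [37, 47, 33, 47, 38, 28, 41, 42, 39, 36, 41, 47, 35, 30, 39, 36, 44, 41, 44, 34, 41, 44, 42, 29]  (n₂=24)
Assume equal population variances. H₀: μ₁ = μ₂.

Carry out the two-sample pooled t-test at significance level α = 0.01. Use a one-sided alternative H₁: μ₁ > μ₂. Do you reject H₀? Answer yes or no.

reject H₀: no

x̄₁=43.714, s₁=5.376, n₁=7
x̄₂=38.958, s₂=5.528, n₂=24
s_p² = [6·5.376² + 23·5.528²]/29 = 30.2202
SE = √(s_p²·(1/7+1/24)) = 2.3614
t = (43.714−38.958)/2.3614 = 2.0140
df = 29
p-value (one-sided, H₁ greater) = 0.02668
At α=0.01: p ≥ α → fail to reject H₀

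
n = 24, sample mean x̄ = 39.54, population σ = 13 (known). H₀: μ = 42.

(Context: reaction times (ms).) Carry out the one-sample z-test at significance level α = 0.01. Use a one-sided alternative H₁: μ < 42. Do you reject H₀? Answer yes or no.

SE = σ/√n = 13/√24 = 2.6536
z = (x̄−μ₀)/SE = (39.54−42)/2.6536 = -0.9270
p-value (one-sided, H₁ less) = 0.17695
At α=0.01: p ≥ α → fail to reject H₀

reject H₀: no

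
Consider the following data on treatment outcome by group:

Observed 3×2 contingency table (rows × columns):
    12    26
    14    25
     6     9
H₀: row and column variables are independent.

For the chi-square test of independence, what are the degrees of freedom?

df = (r−1)(c−1) = (3−1)·(2−1) = 2

degrees of freedom = 2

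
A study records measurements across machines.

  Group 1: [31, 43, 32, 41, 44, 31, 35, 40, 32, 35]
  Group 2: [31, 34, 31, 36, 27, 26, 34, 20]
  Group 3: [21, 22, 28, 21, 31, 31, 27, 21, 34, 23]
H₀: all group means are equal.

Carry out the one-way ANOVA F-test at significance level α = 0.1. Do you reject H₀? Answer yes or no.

reject H₀: yes

Group means [36.40, 29.88, 25.90], grand mean 30.786
SSB = Σnᵢ(x̄ᵢ−x̄)² = 560.539; SSW = ΣΣ(x−x̄ᵢ)² = 650.175
MSB = 560.539/2 = 280.2696; MSW = 650.175/25 = 26.0070
F = MSB/MSW = 10.7767
df = (2, 25)
p-value (upper-tail) = 0.00042
At α=0.1: p < α → reject H₀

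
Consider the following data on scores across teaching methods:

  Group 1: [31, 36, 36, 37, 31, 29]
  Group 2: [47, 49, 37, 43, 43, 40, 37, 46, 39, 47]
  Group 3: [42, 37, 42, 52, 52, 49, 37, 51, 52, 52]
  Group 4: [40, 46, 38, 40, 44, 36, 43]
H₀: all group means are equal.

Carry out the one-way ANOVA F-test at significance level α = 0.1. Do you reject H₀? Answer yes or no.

reject H₀: yes

Group means [33.33, 42.80, 46.60, 41.00], grand mean 41.848
SSB = Σnᵢ(x̄ᵢ−x̄)² = 674.909; SSW = ΣΣ(x−x̄ᵢ)² = 673.333
MSB = 674.909/3 = 224.9697; MSW = 673.333/29 = 23.2184
F = MSB/MSW = 9.6893
df = (3, 29)
p-value (upper-tail) = 0.00014
At α=0.1: p < α → reject H₀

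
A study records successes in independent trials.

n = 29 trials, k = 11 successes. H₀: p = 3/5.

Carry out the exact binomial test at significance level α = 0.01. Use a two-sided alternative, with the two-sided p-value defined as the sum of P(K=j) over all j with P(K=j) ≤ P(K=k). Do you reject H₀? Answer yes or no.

Exact binomial: n=29, k=11, p₀=3/5=0.6000
P(X=j) = C(n,j)·p₀^j·(1−p₀)^(n−j); p = Σ P(X=j) over j with P(X=j) ≤ P(X=11)
p-value (two-sided) = 0.02144
At α=0.01: p ≥ α → fail to reject H₀

reject H₀: no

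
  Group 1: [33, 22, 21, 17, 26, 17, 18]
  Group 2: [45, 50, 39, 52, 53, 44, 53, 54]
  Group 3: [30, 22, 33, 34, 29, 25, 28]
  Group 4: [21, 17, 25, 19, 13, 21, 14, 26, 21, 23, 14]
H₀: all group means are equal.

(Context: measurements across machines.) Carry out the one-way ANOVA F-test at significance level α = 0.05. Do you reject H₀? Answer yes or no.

reject H₀: yes

Group means [22.00, 48.75, 28.71, 19.45], grand mean 29.061
SSB = Σnᵢ(x̄ᵢ−x̄)² = 4466.223; SSW = ΣΣ(x−x̄ᵢ)² = 719.656
MSB = 4466.223/3 = 1488.7410; MSW = 719.656/29 = 24.8157
F = MSB/MSW = 59.9919
df = (3, 29)
p-value (upper-tail) = 0.00000
At α=0.05: p < α → reject H₀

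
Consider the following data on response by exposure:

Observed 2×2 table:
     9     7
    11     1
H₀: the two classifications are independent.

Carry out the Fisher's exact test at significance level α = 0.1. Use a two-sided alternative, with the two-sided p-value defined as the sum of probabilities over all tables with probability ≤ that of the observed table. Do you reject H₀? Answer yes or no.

Margins: r₁=16, r₂=12, c₁=20, c₂=8, n=28
p_obs = C(16,9)·C(12,11)/C(28,20); sum pmf over tables with pmf ≤ p_obs
p-value (two-sided) = 0.08822
At α=0.1: p < α → reject H₀

reject H₀: yes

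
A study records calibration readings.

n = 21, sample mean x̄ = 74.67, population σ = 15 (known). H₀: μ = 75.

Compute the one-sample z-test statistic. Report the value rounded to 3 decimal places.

test statistic = -0.101

SE = σ/√n = 15/√21 = 3.2733
z = (x̄−μ₀)/SE = (74.67−75)/3.2733 = -0.1008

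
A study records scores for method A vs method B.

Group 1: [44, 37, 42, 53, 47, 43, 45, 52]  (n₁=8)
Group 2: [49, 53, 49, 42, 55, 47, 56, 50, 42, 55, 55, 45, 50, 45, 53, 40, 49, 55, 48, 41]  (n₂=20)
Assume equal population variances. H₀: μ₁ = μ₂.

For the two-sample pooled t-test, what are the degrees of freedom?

df = n₁ + n₂ − 2 = 8 + 20 − 2 = 26

degrees of freedom = 26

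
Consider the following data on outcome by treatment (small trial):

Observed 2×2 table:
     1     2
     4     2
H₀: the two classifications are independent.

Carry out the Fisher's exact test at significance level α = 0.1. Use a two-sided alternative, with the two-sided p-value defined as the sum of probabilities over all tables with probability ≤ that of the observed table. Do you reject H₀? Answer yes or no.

Margins: r₁=3, r₂=6, c₁=5, c₂=4, n=9
p_obs = C(3,1)·C(6,4)/C(9,5); sum pmf over tables with pmf ≤ p_obs
p-value (two-sided) = 0.52381
At α=0.1: p ≥ α → fail to reject H₀

reject H₀: no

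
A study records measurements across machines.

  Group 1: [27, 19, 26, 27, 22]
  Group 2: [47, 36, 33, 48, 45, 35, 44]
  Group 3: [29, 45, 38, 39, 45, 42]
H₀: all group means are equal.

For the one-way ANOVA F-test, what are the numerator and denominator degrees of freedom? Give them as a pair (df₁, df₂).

degrees of freedom = [2, 15]

k = 3 groups, N = 18 total
df = (k−1, N−k) = (3−1, 18−3) = (2, 15)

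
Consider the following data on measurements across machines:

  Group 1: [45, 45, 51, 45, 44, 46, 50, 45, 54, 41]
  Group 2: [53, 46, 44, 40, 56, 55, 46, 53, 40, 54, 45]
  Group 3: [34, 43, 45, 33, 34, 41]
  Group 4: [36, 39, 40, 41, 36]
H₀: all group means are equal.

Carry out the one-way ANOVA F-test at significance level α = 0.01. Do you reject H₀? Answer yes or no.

reject H₀: yes

Group means [46.60, 48.36, 38.33, 38.40], grand mean 44.375
SSB = Σnᵢ(x̄ᵢ−x̄)² = 622.021; SSW = ΣΣ(x−x̄ᵢ)² = 653.479
MSB = 622.021/3 = 207.3404; MSW = 653.479/28 = 23.3385
F = MSB/MSW = 8.8840
df = (3, 28)
p-value (upper-tail) = 0.00027
At α=0.01: p < α → reject H₀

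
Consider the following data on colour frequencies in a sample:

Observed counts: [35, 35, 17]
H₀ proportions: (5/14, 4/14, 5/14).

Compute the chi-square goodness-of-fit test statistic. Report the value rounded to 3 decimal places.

test statistic = 11.008

n = 87; E_i = n·p_i = [31.07, 24.86, 31.07]
χ² = (35−31.07)²/31.07 + (35−24.86)²/24.86 + (17−31.07)²/31.07 = 11.0080
df = 2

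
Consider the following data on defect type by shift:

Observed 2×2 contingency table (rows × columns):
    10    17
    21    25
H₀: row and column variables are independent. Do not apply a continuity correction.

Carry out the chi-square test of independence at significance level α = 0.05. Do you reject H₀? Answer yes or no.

Row totals [27, 46], col totals [31, 42], n=73
χ² = (10−11.47)²/11.47 + (17−15.53)²/15.53 + (21−19.53)²/19.53 + (25−26.47)²/26.47 = 0.5168
df = 1
p-value (upper-tail) = 0.47219
At α=0.05: p ≥ α → fail to reject H₀

reject H₀: no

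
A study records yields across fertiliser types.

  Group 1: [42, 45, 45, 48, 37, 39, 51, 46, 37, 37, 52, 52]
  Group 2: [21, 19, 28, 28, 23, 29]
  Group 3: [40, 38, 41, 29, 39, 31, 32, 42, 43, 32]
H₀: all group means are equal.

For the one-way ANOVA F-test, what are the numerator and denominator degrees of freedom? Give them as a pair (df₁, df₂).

k = 3 groups, N = 28 total
df = (k−1, N−k) = (3−1, 28−3) = (2, 25)

degrees of freedom = [2, 25]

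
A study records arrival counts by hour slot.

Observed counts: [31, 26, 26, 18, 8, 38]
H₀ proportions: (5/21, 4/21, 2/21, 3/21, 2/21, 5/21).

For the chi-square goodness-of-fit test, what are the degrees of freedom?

degrees of freedom = 5

df = k − 1 = 6 − 1 = 5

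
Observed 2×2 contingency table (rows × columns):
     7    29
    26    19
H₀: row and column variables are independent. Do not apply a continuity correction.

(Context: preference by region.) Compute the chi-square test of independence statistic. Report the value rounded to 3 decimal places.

Row totals [36, 45], col totals [33, 48], n=81
χ² = (7−14.67)²/14.67 + (29−21.33)²/21.33 + (26−18.33)²/18.33 + (19−26.67)²/26.67 = 12.1730
df = 1

test statistic = 12.173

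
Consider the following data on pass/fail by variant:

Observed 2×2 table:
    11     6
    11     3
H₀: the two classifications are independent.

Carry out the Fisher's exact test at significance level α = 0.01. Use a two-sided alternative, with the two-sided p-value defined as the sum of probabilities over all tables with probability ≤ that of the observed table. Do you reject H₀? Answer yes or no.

reject H₀: no

Margins: r₁=17, r₂=14, c₁=22, c₂=9, n=31
p_obs = C(17,11)·C(14,11)/C(31,22); sum pmf over tables with pmf ≤ p_obs
p-value (two-sided) = 0.45640
At α=0.01: p ≥ α → fail to reject H₀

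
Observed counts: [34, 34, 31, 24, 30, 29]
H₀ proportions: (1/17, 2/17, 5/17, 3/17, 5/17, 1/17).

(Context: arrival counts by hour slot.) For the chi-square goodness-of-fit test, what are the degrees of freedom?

degrees of freedom = 5

df = k − 1 = 6 − 1 = 5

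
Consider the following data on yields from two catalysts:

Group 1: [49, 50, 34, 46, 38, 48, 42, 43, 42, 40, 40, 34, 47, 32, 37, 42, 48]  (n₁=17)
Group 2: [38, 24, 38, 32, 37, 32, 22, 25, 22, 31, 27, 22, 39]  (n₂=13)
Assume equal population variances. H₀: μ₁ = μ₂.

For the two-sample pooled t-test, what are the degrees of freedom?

degrees of freedom = 28

df = n₁ + n₂ − 2 = 17 + 13 − 2 = 28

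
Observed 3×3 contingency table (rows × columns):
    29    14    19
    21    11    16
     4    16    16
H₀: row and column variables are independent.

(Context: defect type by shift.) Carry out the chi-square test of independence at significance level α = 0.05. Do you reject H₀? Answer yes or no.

Row totals [62, 48, 36], col totals [54, 41, 51], n=146
χ² = (29−22.93)²/22.93 + (14−17.41)²/17.41 + (19−21.66)²/21.66 + (21−17.75)²/17.75 + (11−13.48)²/13.48 + (16−16.77)²/16.77 + (4−13.32)²/13.32 + (16−10.11)²/10.11 + (16−12.58)²/12.58 = 14.5666
df = 4
p-value (upper-tail) = 0.00569
At α=0.05: p < α → reject H₀

reject H₀: yes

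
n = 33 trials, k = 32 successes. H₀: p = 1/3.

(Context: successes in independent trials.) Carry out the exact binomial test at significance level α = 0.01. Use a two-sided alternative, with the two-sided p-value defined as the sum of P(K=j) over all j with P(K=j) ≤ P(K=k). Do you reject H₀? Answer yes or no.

reject H₀: yes

Exact binomial: n=33, k=32, p₀=1/3=0.3333
P(X=j) = C(n,j)·p₀^j·(1−p₀)^(n−j); p = Σ P(X=j) over j with P(X=j) ≤ P(X=32)
p-value (two-sided) = 0.00000
At α=0.01: p < α → reject H₀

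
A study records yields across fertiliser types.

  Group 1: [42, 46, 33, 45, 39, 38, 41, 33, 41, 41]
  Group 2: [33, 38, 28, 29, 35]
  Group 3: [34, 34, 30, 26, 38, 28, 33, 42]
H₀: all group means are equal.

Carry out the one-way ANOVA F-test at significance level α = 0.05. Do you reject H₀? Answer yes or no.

reject H₀: yes

Group means [39.90, 32.60, 33.12], grand mean 35.957
SSB = Σnᵢ(x̄ᵢ−x̄)² = 275.982; SSW = ΣΣ(x−x̄ᵢ)² = 430.975
MSB = 275.982/2 = 137.9908; MSW = 430.975/20 = 21.5488
F = MSB/MSW = 6.4037
df = (2, 20)
p-value (upper-tail) = 0.00709
At α=0.05: p < α → reject H₀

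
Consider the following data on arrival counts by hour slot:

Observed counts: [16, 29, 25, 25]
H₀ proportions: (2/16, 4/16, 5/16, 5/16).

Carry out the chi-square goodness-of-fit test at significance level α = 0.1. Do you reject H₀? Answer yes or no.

n = 95; E_i = n·p_i = [11.88, 23.75, 29.69, 29.69]
χ² = (16−11.88)²/11.88 + (29−23.75)²/23.75 + (25−29.69)²/29.69 + (25−29.69)²/29.69 = 4.0737
df = 3
p-value (upper-tail) = 0.25362
At α=0.1: p ≥ α → fail to reject H₀

reject H₀: no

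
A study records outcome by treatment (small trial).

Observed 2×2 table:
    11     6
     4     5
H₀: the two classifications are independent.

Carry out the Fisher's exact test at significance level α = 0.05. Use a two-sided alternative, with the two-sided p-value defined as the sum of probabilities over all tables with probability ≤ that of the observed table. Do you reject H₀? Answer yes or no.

Margins: r₁=17, r₂=9, c₁=15, c₂=11, n=26
p_obs = C(17,11)·C(9,4)/C(26,15); sum pmf over tables with pmf ≤ p_obs
p-value (two-sided) = 0.41854
At α=0.05: p ≥ α → fail to reject H₀

reject H₀: no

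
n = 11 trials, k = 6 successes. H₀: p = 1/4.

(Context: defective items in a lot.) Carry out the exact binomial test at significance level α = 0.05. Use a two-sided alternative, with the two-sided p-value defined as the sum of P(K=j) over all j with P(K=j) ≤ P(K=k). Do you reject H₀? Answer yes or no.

Exact binomial: n=11, k=6, p₀=1/4=0.2500
P(X=j) = C(n,j)·p₀^j·(1−p₀)^(n−j); p = Σ P(X=j) over j with P(X=j) ≤ P(X=6)
p-value (two-sided) = 0.03433
At α=0.05: p < α → reject H₀

reject H₀: yes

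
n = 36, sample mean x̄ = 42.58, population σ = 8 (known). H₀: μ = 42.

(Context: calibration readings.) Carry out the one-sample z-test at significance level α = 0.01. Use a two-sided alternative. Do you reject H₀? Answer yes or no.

reject H₀: no

SE = σ/√n = 8/√36 = 1.3333
z = (x̄−μ₀)/SE = (42.58−42)/1.3333 = 0.4350
p-value (two-sided) = 0.66356
At α=0.01: p ≥ α → fail to reject H₀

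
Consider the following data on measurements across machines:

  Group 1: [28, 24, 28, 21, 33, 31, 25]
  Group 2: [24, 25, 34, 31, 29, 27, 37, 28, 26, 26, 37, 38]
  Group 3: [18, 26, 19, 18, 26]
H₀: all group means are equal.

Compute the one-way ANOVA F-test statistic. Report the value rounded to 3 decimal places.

test statistic = 6.218

Group means [27.14, 30.17, 21.40], grand mean 27.458
SSB = Σnᵢ(x̄ᵢ−x̄)² = 272.235; SSW = ΣΣ(x−x̄ᵢ)² = 459.724
MSB = 272.235/2 = 136.1173; MSW = 459.724/21 = 21.8916
F = MSB/MSW = 6.2178
df = (2, 21)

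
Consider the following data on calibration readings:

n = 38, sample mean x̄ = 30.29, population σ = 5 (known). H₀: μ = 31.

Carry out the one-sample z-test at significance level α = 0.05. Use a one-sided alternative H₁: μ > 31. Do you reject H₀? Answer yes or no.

SE = σ/√n = 5/√38 = 0.8111
z = (x̄−μ₀)/SE = (30.29−31)/0.8111 = -0.8753
p-value (one-sided, H₁ greater) = 0.80931
At α=0.05: p ≥ α → fail to reject H₀

reject H₀: no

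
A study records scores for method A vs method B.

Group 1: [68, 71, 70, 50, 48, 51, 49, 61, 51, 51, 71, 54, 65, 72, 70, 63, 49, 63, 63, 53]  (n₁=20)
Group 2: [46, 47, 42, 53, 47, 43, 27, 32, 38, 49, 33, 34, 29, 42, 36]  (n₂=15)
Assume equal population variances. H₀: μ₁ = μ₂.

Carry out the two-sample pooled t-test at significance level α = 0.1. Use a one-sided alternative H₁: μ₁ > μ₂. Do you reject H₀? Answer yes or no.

x̄₁=59.650, s₁=8.928, n₁=20
x̄₂=39.867, s₂=7.836, n₂=15
s_p² = [19·8.928² + 14·7.836²]/33 = 71.9480
SE = √(s_p²·(1/20+1/15)) = 2.8972
t = (59.650−39.867)/2.8972 = 6.8284
df = 33
p-value (one-sided, H₁ greater) = 0.00000
At α=0.1: p < α → reject H₀

reject H₀: yes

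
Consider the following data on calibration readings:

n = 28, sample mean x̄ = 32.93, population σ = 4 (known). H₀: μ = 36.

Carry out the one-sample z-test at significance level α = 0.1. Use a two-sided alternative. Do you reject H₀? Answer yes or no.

reject H₀: yes

SE = σ/√n = 4/√28 = 0.7559
z = (x̄−μ₀)/SE = (32.93−36)/0.7559 = -4.0612
p-value (two-sided) = 0.00005
At α=0.1: p < α → reject H₀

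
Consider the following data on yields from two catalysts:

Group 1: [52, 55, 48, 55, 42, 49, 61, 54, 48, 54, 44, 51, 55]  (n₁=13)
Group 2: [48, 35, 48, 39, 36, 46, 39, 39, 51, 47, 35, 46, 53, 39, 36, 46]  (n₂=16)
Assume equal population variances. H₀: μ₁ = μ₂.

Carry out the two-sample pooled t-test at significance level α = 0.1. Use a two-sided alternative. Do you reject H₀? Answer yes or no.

reject H₀: yes

x̄₁=51.385, s₁=5.140, n₁=13
x̄₂=42.688, s₂=6.030, n₂=16
s_p² = [12·5.140² + 15·6.030²]/27 = 31.9450
SE = √(s_p²·(1/13+1/16)) = 2.1104
t = (51.385−42.688)/2.1104 = 4.1210
df = 27
p-value (two-sided) = 0.00032
At α=0.1: p < α → reject H₀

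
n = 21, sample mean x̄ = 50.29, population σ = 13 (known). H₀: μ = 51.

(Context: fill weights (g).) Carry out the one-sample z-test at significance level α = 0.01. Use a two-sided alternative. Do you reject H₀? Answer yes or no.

SE = σ/√n = 13/√21 = 2.8368
z = (x̄−μ₀)/SE = (50.29−51)/2.8368 = -0.2503
p-value (two-sided) = 0.80237
At α=0.01: p ≥ α → fail to reject H₀

reject H₀: no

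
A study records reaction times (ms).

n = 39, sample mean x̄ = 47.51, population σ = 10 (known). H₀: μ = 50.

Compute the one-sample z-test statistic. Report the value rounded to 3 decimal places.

SE = σ/√n = 10/√39 = 1.6013
z = (x̄−μ₀)/SE = (47.51−50)/1.6013 = -1.5550

test statistic = -1.555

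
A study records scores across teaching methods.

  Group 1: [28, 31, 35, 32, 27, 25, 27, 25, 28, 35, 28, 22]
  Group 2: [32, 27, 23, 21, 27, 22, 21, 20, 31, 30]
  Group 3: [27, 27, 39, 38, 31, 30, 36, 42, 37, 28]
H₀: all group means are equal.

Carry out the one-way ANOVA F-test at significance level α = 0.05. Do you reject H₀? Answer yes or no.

Group means [28.58, 25.40, 33.50], grand mean 29.125
SSB = Σnᵢ(x̄ᵢ−x̄)² = 333.683; SSW = ΣΣ(x−x̄ᵢ)² = 635.817
MSB = 333.683/2 = 166.8417; MSW = 635.817/29 = 21.9247
F = MSB/MSW = 7.6098
df = (2, 29)
p-value (upper-tail) = 0.00220
At α=0.05: p < α → reject H₀

reject H₀: yes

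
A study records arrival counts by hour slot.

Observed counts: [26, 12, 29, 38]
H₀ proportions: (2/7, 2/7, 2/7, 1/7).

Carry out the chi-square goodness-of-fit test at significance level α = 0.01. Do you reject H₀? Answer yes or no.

reject H₀: yes

n = 105; E_i = n·p_i = [30.00, 30.00, 30.00, 15.00]
χ² = (26−30.00)²/30.00 + (12−30.00)²/30.00 + (29−30.00)²/30.00 + (38−15.00)²/15.00 = 46.6333
df = 3
p-value (upper-tail) = 0.00000
At α=0.01: p < α → reject H₀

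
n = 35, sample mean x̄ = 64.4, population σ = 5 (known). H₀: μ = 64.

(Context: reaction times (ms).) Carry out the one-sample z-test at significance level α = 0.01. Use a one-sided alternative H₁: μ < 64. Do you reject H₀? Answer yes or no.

SE = σ/√n = 5/√35 = 0.8452
z = (x̄−μ₀)/SE = (64.4−64)/0.8452 = 0.4733
p-value (one-sided, H₁ less) = 0.68200
At α=0.01: p ≥ α → fail to reject H₀

reject H₀: no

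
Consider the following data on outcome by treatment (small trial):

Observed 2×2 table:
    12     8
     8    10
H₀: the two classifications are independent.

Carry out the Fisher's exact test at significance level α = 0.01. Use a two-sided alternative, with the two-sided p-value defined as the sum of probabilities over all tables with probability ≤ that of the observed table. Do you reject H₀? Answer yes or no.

reject H₀: no

Margins: r₁=20, r₂=18, c₁=20, c₂=18, n=38
p_obs = C(20,12)·C(18,8)/C(38,20); sum pmf over tables with pmf ≤ p_obs
p-value (two-sided) = 0.51603
At α=0.01: p ≥ α → fail to reject H₀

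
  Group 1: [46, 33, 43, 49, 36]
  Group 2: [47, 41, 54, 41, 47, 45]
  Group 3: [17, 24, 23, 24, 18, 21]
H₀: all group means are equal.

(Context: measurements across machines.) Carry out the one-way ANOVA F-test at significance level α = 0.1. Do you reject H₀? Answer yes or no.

reject H₀: yes

Group means [41.40, 45.83, 21.17], grand mean 35.824
SSB = Σnᵢ(x̄ᵢ−x̄)² = 2045.604; SSW = ΣΣ(x−x̄ᵢ)² = 344.867
MSB = 2045.604/2 = 1022.8020; MSW = 344.867/14 = 24.6333
F = MSB/MSW = 41.5211
df = (2, 14)
p-value (upper-tail) = 0.00000
At α=0.1: p < α → reject H₀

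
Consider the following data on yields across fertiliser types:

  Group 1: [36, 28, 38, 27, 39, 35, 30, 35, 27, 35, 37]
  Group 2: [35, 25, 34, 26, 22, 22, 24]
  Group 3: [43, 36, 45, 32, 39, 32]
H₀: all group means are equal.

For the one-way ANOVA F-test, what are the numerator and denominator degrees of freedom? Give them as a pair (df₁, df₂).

degrees of freedom = [2, 21]

k = 3 groups, N = 24 total
df = (k−1, N−k) = (3−1, 24−3) = (2, 21)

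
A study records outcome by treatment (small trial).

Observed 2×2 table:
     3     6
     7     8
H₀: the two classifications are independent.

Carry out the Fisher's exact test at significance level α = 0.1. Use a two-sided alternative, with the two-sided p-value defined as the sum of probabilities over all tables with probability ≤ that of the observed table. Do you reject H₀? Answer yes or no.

reject H₀: no

Margins: r₁=9, r₂=15, c₁=10, c₂=14, n=24
p_obs = C(9,3)·C(15,7)/C(24,10); sum pmf over tables with pmf ≤ p_obs
p-value (two-sided) = 0.67846
At α=0.1: p ≥ α → fail to reject H₀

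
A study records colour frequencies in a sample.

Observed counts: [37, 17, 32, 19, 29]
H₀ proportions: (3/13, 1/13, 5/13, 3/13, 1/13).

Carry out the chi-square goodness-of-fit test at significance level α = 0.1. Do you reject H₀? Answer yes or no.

reject H₀: yes

n = 134; E_i = n·p_i = [30.92, 10.31, 51.54, 30.92, 10.31]
χ² = (37−30.92)²/30.92 + (17−10.31)²/10.31 + (32−51.54)²/51.54 + (19−30.92)²/30.92 + (29−10.31)²/10.31 = 51.4408
df = 4
p-value (upper-tail) = 0.00000
At α=0.1: p < α → reject H₀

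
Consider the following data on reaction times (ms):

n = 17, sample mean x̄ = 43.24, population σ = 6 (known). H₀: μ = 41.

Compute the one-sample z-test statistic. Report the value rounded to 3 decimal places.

test statistic = 1.539

SE = σ/√n = 6/√17 = 1.4552
z = (x̄−μ₀)/SE = (43.24−41)/1.4552 = 1.5393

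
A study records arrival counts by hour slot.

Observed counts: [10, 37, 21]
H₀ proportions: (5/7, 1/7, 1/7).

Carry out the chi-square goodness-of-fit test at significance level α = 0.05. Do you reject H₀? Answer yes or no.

n = 68; E_i = n·p_i = [48.57, 9.71, 9.71]
χ² = (10−48.57)²/48.57 + (37−9.71)²/9.71 + (21−9.71)²/9.71 = 120.3824
df = 2
p-value (upper-tail) = 0.00000
At α=0.05: p < α → reject H₀

reject H₀: yes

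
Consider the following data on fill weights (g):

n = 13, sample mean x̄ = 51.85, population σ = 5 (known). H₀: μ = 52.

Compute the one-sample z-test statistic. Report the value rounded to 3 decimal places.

SE = σ/√n = 5/√13 = 1.3868
z = (x̄−μ₀)/SE = (51.85−52)/1.3868 = -0.1082

test statistic = -0.108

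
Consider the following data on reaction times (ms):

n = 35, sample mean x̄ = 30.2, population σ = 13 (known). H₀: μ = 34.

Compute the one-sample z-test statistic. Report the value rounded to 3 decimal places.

SE = σ/√n = 13/√35 = 2.1974
z = (x̄−μ₀)/SE = (30.2−34)/2.1974 = -1.7293

test statistic = -1.729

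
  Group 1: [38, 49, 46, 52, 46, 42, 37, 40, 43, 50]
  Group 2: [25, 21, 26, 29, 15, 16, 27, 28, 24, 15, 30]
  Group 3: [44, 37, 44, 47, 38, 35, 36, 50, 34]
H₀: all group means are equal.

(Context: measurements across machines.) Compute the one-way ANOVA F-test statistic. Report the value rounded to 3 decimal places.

Group means [44.30, 23.27, 40.56], grand mean 35.467
SSB = Σnᵢ(x̄ᵢ−x̄)² = 2648.963; SSW = ΣΣ(x−x̄ᵢ)² = 826.504
MSB = 2648.963/2 = 1324.4813; MSW = 826.504/27 = 30.6113
F = MSB/MSW = 43.2678
df = (2, 27)

test statistic = 43.268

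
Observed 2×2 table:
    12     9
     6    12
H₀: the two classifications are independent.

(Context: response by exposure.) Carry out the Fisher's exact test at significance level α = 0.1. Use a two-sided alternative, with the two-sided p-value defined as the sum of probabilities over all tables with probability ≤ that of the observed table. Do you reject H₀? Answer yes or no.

Margins: r₁=21, r₂=18, c₁=18, c₂=21, n=39
p_obs = C(21,12)·C(18,6)/C(39,18); sum pmf over tables with pmf ≤ p_obs
p-value (two-sided) = 0.20053
At α=0.1: p ≥ α → fail to reject H₀

reject H₀: no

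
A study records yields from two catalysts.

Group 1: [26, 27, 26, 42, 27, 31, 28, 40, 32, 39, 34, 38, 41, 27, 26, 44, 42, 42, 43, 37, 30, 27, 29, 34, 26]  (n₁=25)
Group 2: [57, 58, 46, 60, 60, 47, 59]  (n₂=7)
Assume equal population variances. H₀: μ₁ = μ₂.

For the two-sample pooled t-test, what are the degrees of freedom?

degrees of freedom = 30

df = n₁ + n₂ − 2 = 25 + 7 − 2 = 30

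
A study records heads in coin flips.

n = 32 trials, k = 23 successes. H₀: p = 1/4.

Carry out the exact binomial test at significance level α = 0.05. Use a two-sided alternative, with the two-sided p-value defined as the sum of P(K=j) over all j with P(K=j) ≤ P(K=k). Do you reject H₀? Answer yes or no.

reject H₀: yes

Exact binomial: n=32, k=23, p₀=1/4=0.2500
P(X=j) = C(n,j)·p₀^j·(1−p₀)^(n−j); p = Σ P(X=j) over j with P(X=j) ≤ P(X=23)
p-value (two-sided) = 0.00000
At α=0.05: p < α → reject H₀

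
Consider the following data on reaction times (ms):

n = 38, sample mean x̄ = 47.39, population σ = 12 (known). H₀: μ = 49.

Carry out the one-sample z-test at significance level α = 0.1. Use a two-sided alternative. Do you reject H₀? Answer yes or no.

SE = σ/√n = 12/√38 = 1.9467
z = (x̄−μ₀)/SE = (47.39−49)/1.9467 = -0.8271
p-value (two-sided) = 0.40820
At α=0.1: p ≥ α → fail to reject H₀

reject H₀: no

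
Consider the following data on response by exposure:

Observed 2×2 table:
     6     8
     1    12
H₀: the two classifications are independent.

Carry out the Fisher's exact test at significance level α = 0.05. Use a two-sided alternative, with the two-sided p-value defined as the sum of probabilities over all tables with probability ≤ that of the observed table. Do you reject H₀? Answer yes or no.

reject H₀: no

Margins: r₁=14, r₂=13, c₁=7, c₂=20, n=27
p_obs = C(14,6)·C(13,1)/C(27,7); sum pmf over tables with pmf ≤ p_obs
p-value (two-sided) = 0.07681
At α=0.05: p ≥ α → fail to reject H₀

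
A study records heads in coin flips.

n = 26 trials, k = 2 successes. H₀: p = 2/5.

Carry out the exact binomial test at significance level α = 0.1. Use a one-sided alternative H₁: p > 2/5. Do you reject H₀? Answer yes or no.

Exact binomial: n=26, k=2, p₀=2/5=0.4000
P(X≥2) from Σ C(n,i)·p₀^i·(1−p₀)^(n−i)
p-value (one-sided, H₁ greater) = 0.99997
At α=0.1: p ≥ α → fail to reject H₀

reject H₀: no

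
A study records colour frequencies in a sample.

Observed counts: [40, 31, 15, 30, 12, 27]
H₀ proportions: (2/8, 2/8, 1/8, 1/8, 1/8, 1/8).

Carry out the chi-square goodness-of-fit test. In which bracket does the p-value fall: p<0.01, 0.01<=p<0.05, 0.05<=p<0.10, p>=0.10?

p-value bracket: 0.01<=p<0.05

n = 155; E_i = n·p_i = [38.75, 38.75, 19.38, 19.38, 19.38, 19.38]
χ² = (40−38.75)²/38.75 + (31−38.75)²/38.75 + (15−19.38)²/19.38 + (30−19.38)²/19.38 + (12−19.38)²/19.38 + (27−19.38)²/19.38 = 14.2129
df = 5
p-value (upper-tail) = 0.01431
→ bracket: 0.01<=p<0.05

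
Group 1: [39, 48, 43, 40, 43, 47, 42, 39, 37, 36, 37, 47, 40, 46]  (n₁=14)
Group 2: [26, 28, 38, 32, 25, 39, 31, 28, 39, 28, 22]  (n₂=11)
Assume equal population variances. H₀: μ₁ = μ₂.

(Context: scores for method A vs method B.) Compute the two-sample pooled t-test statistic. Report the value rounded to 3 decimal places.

x̄₁=41.714, s₁=4.065, n₁=14
x̄₂=30.545, s₂=5.871, n₂=11
s_p² = [13·4.065² + 10·5.871²]/23 = 24.3298
SE = √(s_p²·(1/14+1/11)) = 1.9874
t = (41.714−30.545)/1.9874 = 5.6199
df = 23

test statistic = 5.620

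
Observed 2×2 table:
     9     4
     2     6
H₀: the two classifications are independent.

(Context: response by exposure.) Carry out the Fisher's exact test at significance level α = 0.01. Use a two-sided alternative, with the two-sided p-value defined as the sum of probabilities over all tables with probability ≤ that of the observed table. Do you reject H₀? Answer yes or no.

reject H₀: no

Margins: r₁=13, r₂=8, c₁=11, c₂=10, n=21
p_obs = C(13,9)·C(8,2)/C(21,11); sum pmf over tables with pmf ≤ p_obs
p-value (two-sided) = 0.08050
At α=0.01: p ≥ α → fail to reject H₀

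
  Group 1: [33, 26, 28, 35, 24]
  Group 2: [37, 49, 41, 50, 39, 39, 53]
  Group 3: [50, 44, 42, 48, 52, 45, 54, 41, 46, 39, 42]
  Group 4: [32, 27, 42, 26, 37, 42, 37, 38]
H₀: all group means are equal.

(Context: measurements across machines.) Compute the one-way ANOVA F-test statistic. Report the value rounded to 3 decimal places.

Group means [29.20, 44.00, 45.73, 35.12], grand mean 39.935
SSB = Σnᵢ(x̄ᵢ−x̄)² = 1246.014; SSW = ΣΣ(x−x̄ᵢ)² = 835.857
MSB = 1246.014/3 = 415.3380; MSW = 835.857/27 = 30.9577
F = MSB/MSW = 13.4163
df = (3, 27)

test statistic = 13.416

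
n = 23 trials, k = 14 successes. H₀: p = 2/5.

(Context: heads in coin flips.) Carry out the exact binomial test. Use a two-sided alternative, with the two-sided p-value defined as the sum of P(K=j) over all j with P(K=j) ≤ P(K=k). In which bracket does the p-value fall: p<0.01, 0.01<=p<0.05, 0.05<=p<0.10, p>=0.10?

p-value bracket: 0.05<=p<0.10

Exact binomial: n=23, k=14, p₀=2/5=0.4000
P(X=j) = C(n,j)·p₀^j·(1−p₀)^(n−j); p = Σ P(X=j) over j with P(X=j) ≤ P(X=14)
p-value (two-sided) = 0.05390
→ bracket: 0.05<=p<0.10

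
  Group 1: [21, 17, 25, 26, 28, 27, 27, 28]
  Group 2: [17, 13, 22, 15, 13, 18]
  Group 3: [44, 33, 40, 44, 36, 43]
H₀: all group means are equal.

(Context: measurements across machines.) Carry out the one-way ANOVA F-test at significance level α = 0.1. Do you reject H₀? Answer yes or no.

Group means [24.88, 16.33, 40.00], grand mean 26.850
SSB = Σnᵢ(x̄ᵢ−x̄)² = 1732.342; SSW = ΣΣ(x−x̄ᵢ)² = 272.208
MSB = 1732.342/2 = 866.1708; MSW = 272.208/17 = 16.0123
F = MSB/MSW = 54.0942
df = (2, 17)
p-value (upper-tail) = 0.00000
At α=0.1: p < α → reject H₀

reject H₀: yes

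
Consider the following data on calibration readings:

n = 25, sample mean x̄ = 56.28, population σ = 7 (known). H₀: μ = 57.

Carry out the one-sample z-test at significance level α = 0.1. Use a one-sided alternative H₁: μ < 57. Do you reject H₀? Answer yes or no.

SE = σ/√n = 7/√25 = 1.4000
z = (x̄−μ₀)/SE = (56.28−57)/1.4000 = -0.5143
p-value (one-sided, H₁ less) = 0.30353
At α=0.1: p ≥ α → fail to reject H₀

reject H₀: no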